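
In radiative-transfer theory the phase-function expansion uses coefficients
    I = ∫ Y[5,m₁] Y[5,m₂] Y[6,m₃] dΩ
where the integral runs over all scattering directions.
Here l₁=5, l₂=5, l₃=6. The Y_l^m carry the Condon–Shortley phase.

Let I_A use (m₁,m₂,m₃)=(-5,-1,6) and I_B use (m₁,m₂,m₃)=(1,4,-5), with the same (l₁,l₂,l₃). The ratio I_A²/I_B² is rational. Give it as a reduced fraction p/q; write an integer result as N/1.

l's match ⇒ only the (l;m) 3-j factors differ between A and B.
A: triangle coeff Δ(5,5,6) = 1/28588560; Σ_t [4,4]: t=4:+1/12441600 = 1/12441600; (3j)²=3/442 [(5 5 6; -5 -1 6)], sign=+1
B: triangle coeff Δ(5,5,6) = 1/28588560; Σ_t [3,4]: t=3:−1/518400 t=4:+1/2073600 = -1/691200; (3j)²=81/4420 [(5 5 6; 1 4 -5)], sign=+1
I_A²/I_B² = (3/442)/(81/4420) = 10/27

10/27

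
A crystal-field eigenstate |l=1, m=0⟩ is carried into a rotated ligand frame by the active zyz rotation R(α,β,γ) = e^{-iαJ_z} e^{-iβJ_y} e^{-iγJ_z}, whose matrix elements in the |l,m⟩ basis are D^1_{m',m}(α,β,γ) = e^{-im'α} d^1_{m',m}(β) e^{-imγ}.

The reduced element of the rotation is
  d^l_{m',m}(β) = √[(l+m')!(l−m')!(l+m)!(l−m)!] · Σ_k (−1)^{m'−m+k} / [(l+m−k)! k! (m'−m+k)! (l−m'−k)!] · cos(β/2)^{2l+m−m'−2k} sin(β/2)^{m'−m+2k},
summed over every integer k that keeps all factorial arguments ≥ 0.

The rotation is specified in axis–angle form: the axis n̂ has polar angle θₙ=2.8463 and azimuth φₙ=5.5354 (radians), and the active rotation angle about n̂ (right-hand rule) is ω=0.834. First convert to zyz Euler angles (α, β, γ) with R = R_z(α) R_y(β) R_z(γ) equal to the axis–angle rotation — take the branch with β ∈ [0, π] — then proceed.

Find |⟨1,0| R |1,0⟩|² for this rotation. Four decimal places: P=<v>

P=0.9452

Axis–angle → zyz. n̂ = (sinθₙcosφₙ, sinθₙsinφₙ, cosθₙ) = (+0.213375, -0.197898, -0.956717), ω = 0.8340.
R = I cosω + sinω [n̂]ₓ + (1−cosω) n̂n̂ᵀ gives
  R = [+0.686856, +0.694715, -0.213543; -0.722422, +0.684768, -0.095914; +0.079594, +0.220147, +0.972214]
β = atan2(√(R₁₃²+R₂₃²), R₃₃) = 0.236287; α = atan2(R₂₃, R₁₃) mod 2π = 3.563745; γ = atan2(R₃₂, −R₃₁) mod 2π = 1.917723
D^1_{0,0}(3.5637,0.2363,1.9177) = e^{-i·0·3.5637}·d^1_{0,0}(0.2363)·e^{-i·0·1.9177}. Compute d first:
Half-angle: c=0.993029, s=0.117869. N=√(1·1·1·1)=1.000000
The bounds max(0,m−m')=0 and min(l+m,l−m')=1 give 2 terms
  k=0: (−1)^0·1.0000/(1)·0.9930^2·0.1179^0 = +0.986107
  k=1: (−1)^1·1.0000/(1)·0.9930^0·0.1179^2 = -0.013893
d^1_{0,0}(0.2363) = +0.986107 -0.013893 = +0.972214
|D^1_{0,0}|² = |d^1_{0,0}(β)|² = (+0.972214)² = 0.945200 (the z-rotation phases have unit modulus)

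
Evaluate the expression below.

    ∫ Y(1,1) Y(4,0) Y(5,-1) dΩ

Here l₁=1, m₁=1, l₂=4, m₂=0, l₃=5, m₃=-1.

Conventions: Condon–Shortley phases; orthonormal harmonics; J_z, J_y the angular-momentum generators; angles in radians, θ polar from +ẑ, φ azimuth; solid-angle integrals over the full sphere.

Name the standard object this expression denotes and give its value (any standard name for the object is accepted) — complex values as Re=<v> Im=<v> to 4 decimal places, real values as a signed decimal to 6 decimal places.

Gaunt coefficient, -0.190188

This is a Gaunt coefficient — the integral of a triple product of spherical harmonics over the sphere.
Rules hold: Σm=0, L=10 even, 3≤5≤5.
N = 3·9·11 = 297
Δ = 0!·2!·8!/11! = 1/495
Racah Σ t=0..0: t=0:+1/576 = 1/576
⇒ 3j(1 4 5; 0 0 0)² = 5/99, sgn -1
Racah Σ t=0..0: t=0:+1/1152 = 1/1152
⇒ 3j(1 4 5; 1 0 -1)² = 1/33, sgn +1
4πI² = N·(3j₀)²·(3jₘ)² = 5/11
I = -1·√(0.454545/4π) = -0.19018827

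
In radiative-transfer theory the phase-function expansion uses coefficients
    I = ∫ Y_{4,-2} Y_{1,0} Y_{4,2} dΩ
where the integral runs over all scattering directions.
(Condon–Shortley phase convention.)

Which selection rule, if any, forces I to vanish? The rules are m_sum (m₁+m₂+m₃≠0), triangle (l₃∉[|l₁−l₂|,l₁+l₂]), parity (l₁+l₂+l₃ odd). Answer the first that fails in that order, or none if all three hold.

azimuthal sum: -2 + 0 + 2 = 0  ✓
3 ≤ 4 ≤ 5 (triangle on l)  ✓
L = 4 + 1 + 4 = 9 (odd)  ✗

parity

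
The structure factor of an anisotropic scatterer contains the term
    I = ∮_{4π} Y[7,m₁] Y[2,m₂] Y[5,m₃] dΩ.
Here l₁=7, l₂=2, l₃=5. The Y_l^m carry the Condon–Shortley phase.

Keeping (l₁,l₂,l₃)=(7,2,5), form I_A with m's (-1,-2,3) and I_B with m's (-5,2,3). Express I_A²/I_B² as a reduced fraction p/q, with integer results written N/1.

1/33

Same 7,2,5: normalisation and zero-m 3j drop out of the ratio.
A: Δ: 4! 10! 0! / 15! → 1/15015; sum: t=0:+1/1935360 = 1/1935360; 3j²(7 2 5; -1 -2 3) = Δ·Π!·Σ² = 1/1001  (sign +1)
B: Δ: 4! 10! 0! / 15! → 1/15015; sum: t=4:+1/1935360 = 1/1935360; 3j²(7 2 5; -5 2 3) = Δ·Π!·Σ² = 3/91  (sign +1)
I_A²/I_B² = (1/1001)/(3/91) = 1/33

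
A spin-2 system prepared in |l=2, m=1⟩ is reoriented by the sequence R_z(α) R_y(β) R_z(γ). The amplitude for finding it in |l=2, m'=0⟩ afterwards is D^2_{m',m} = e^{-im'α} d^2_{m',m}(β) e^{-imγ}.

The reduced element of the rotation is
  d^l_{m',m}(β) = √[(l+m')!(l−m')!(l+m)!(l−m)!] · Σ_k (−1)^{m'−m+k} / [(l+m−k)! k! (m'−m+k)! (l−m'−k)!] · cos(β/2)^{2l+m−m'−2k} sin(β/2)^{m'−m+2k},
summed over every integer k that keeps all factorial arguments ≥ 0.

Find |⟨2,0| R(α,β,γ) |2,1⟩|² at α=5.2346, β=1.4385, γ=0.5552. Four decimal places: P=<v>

D^2_{0,1}(5.2346,1.4385,0.5552) = e^{-i·0·5.2346}·d^2_{0,1}(1.4385)·e^{-i·1·0.5552}. Compute d first:
With c≡cos(β/2)=0.752300 and s≡sin(β/2)=0.658821, N=[2·2·6·1]^{1/2}=4.898979
k: max(0,(1)−(0))=1 … min(2+(1),2−(0))=2
  k=1: (−1)^0·4.8990/(2)·0.7523^3·0.6588^1 = +0.687094
  k=2: (−1)^1·4.8990/(2)·0.7523^1·0.6588^3 = -0.526949
d^2_{0,1}(1.4385) = +0.687094 -0.526949 = +0.160145
|D^2_{0,1}|² = |d^2_{0,1}(β)|² = (+0.160145)² = 0.025647 (the z-rotation phases have unit modulus)

P=0.0256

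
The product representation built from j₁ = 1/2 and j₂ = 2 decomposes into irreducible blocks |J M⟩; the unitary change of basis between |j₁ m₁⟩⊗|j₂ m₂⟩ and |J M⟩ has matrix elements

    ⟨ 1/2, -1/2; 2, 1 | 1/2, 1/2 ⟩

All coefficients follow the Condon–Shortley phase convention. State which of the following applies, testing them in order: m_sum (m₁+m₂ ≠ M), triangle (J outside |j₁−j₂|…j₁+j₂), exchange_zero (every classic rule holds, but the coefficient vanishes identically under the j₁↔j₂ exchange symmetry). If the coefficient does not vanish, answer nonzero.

triangle

m-sum: m₁+m₂ = -1/2+1 = 1/2, M = 1/2  ✓
triangle: need |j₁−j₂| ≤ J ≤ j₁+j₂, i.e. J ∈ [3/2, 5/2]; J = 1/2 is outside ✗ ⇒ coefficient is 0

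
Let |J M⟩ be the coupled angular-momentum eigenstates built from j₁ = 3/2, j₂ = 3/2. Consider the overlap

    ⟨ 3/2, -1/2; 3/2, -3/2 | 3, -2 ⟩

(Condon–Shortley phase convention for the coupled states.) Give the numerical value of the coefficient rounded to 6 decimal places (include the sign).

triangle: 0!×3!×3!/7! = 36/5040
(j±m)!: 1!×2!×0!×3!×1!×5! = 1440
prefactor² = (2J+1)×Δ×N² = 72
  k=0: +1/(0!×0!×2!×0!×1!×3!) = 1/12
Σ = 1/12  ⇒  CG² = 72×(1/12)² = 1/2
CG = +√(1/2) = +0.707107

+0.707107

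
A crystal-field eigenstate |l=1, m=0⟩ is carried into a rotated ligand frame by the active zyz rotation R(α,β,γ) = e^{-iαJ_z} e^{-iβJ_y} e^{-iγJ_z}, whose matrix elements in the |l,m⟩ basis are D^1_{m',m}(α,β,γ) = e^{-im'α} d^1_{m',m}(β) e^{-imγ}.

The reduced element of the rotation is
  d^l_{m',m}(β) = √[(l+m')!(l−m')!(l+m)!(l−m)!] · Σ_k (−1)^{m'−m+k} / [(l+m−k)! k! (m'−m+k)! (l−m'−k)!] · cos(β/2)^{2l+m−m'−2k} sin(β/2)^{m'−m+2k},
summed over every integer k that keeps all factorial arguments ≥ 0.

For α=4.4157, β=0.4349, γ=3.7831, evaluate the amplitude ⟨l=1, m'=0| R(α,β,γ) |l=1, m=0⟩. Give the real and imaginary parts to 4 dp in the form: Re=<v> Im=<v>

D^1_{0,0}(4.4157,0.4349,3.7831) = e^{-i·0·4.4157}·d^1_{0,0}(0.4349)·e^{-i·0·3.7831}. Compute d first:
With c≡cos(β/2)=0.976451 and s≡sin(β/2)=0.215740, N=[1·1·1·1]^{1/2}=1.000000
k∈{0,1} keeps every argument non-negative
  k=0: (−1)^0·1.0000/(1)·0.9765^2·0.2157^0 = +0.953456
  k=1: (−1)^1·1.0000/(1)·0.9765^0·0.2157^2 = -0.046544
d^1_{0,0}(0.4349) = +0.953456 -0.046544 = +0.906912
Phases: e^{-i·(0)·4.4157}=+1.000000+0.000000i, e^{-i·(0)·3.7831}=+1.000000+0.000000i ⇒ D=+0.906912+0.000000i

Re=0.9069 Im=0.0000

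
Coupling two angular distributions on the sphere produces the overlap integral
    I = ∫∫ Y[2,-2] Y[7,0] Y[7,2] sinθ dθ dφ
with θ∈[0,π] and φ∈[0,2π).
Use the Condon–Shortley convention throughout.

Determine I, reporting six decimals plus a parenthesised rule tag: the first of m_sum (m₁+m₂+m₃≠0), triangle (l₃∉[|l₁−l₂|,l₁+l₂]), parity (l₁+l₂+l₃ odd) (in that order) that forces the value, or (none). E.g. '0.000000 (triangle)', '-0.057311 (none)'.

-0.192231 (none)

Checks pass: Σm=0; 16 even; l₃=7∈[5,9].
(2·2+1)(2·7+1)(2·7+1) = 1125
Δ: 2! 2! 12! / 17! → 1/185640
sum: t=0:+1/2419200 t=1:−1/518400 t=2:+1/2419200 = -1/907200
3j²(2 7 7; 0 0 0) = Δ·Π!·Σ² = 56/3315  (sign +1)
sum: t=2:+1/2419200 = 1/2419200
3j²(2 7 7; -2 0 2) = Δ·Π!·Σ² = 27/1105  (sign -1)
combine: 4πI² = 1125·56/3315·27/1105 = 22680/48841
take √, sign -1: I = -0.19223140
No selection rule forces the value: the integral is nonzero (none).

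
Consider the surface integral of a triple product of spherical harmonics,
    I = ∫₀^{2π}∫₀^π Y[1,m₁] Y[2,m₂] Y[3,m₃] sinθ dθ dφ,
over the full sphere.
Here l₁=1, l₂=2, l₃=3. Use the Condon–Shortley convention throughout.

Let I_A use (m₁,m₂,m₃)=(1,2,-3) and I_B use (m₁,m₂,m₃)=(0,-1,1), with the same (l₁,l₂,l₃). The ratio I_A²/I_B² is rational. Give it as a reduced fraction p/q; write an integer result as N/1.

15/8

Shared (l₁,l₂,l₃)=(1,2,3): N and (l;000)² cancel in I_A²/I_B².
A: Δ = 0!·2!·4!/7! = 1/105; Racah Σ t=0..0: t=0:+1/48 = 1/48; ⇒ 3j(1 2 3; 1 2 -3)² = 1/7, sgn +1
B: Δ = 0!·2!·4!/7! = 1/105; Racah Σ t=0..0: t=0:+1/6 = 1/6; ⇒ 3j(1 2 3; 0 -1 1)² = 8/105, sgn +1
I_A²/I_B² = (1/7)/(8/105) = 15/8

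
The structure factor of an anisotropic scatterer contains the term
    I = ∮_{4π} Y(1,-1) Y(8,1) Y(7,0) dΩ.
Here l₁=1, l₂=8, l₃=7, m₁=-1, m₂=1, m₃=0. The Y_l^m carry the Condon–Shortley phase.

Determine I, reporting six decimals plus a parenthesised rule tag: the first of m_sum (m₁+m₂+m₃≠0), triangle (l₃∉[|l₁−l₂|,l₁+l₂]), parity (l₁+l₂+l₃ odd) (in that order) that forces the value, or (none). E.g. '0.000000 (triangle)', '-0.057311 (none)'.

-0.183585 (none)

Checks pass: Σm=0; 16 even; l₃=7∈[7,9].
(2·1+1)(2·8+1)(2·7+1) = 765
Δ: 2! 0! 14! / 17! → 1/2040
sum: t=1:−1/25401600 = -1/25401600
3j²(1 8 7; 0 0 0) = Δ·Π!·Σ² = 8/255  (sign +1)
sum: t=2:+1/50803200 = 1/50803200
3j²(1 8 7; -1 1 0) = Δ·Π!·Σ² = 3/170  (sign -1)
combine: 4πI² = 765·8/255·3/170 = 36/85
take √, sign -1: I = -0.18358486
No selection rule forces the value: the integral is nonzero (none).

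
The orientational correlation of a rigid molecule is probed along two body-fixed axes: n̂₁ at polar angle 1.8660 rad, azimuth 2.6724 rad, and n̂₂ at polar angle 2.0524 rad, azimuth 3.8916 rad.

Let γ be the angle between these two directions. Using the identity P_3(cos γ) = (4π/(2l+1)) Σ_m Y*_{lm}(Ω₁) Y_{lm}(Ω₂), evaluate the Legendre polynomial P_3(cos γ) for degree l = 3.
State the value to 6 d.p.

Expand P_3 via completeness: Σ_{m} conj(Y_{3,m}) at Ω₁ times Y_{3,m} at Ω₂ —
  [-3]  conj(Y_{3,-3})(Ω₁) = -0.05937 + 0.36053j ; Y_{3,-3}(Ω₂) = 0.18245 + 0.22597j ; Δ = -0.09230 + 0.05236j
  [-2]  conj(Y_{3,-2})(Ω₁) = -0.16087 + 0.21953j ; Y_{3,-2}(Ω₂) = -0.02630 + 0.37089j ; Δ = -0.07719 - 0.06544j
  [-1]  conj(Y_{3,-1})(Ω₁) = 0.15907 - 0.08064j ; Y_{3,-1}(Ω₂) = -0.01525 + 0.01421j ; Δ = -0.00128 + 0.00349j
  [+0]  conj(Y_{3,0})(Ω₁) = 0.27976 + 0.00000j ; Y_{3,0}(Ω₂) = 0.33313 + 0.00000j ; Δ = 0.09320 + 0.00000j
  [+1]  conj(Y_{3,1})(Ω₁) = -0.15907 - 0.08064j ; Y_{3,1}(Ω₂) = 0.01525 + 0.01421j ; Δ = -0.00128 - 0.00349j
  [+2]  conj(Y_{3,2})(Ω₁) = -0.16087 - 0.21953j ; Y_{3,2}(Ω₂) = -0.02630 - 0.37089j ; Δ = -0.07719 + 0.06544j
  [+3]  conj(Y_{3,3})(Ω₁) = 0.05937 + 0.36053j ; Y_{3,3}(Ω₂) = -0.18245 + 0.22597j ; Δ = -0.09230 - 0.05236j
Accumulated sum -0.24835 + 0.00000j; after 4π/(2l+1) scaling, -0.44583 + 0.00000j ⇒ P_3 = -0.445835

-0.445835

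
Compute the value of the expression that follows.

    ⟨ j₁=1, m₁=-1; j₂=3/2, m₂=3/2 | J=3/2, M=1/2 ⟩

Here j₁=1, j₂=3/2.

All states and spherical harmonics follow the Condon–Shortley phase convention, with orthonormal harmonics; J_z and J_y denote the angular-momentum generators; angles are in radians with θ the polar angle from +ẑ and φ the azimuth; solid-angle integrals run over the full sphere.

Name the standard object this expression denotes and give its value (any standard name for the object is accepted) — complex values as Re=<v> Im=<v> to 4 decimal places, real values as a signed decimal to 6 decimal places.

This is a Clebsch–Gordan (vector-coupling) coefficient.
j₁+j₂−J=1  J+j₁−j₂=1  J−j₁+j₂=2  j₁+j₂+J+1=5
(j₁±m₁, j₂±m₂, J±M) = (0,2,3,0,2,1)
P² = 8/5
sum k=1..1:
  [1] −1/2 = -1/2
S = -1/2
C² = P²·S² = 2/5 ; C = -0.632456

Clebsch–Gordan coefficient, −√(2/5) ≈ -0.632456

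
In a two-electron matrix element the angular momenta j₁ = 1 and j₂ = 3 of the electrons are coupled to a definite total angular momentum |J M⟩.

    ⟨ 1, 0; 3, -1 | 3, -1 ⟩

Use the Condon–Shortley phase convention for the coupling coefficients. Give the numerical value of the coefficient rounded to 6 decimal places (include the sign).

+0.288675

√[7·1!1!5!/8! · 1!1!2!4!2!4!] = √(48)
  +(−1)^0/∏(0,1,1,2,0,3)! = 1/12  (running 1/12)
  +(−1)^1/∏(1,0,0,1,1,4)! = -1/24  (running 1/24)
⟨..|..⟩ = √(48)·(1/24) = +0.288675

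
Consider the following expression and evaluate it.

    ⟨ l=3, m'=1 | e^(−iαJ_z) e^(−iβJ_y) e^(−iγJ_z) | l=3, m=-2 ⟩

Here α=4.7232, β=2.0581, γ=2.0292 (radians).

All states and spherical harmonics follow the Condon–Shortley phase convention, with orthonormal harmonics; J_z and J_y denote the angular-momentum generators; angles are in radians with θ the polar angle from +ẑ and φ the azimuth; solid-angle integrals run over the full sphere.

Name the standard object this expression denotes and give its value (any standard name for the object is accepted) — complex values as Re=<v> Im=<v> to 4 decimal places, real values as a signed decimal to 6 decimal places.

Wigner D-matrix element, Re=0.1634 Im=-0.1280

This is a Wigner D-matrix element — the rotation-matrix element ⟨l m'| R(α,β,γ) |l m⟩ in the angular-momentum basis.
D^3_{1,-2}(4.7232,2.0581,2.0292) = e^{-i·1·4.7232}·d^3_{1,-2}(2.0581)·e^{-i·-2·2.0292}. Compute d first:
c=cos(2.058100/2)=0.515633, s=sin(2.058100/2)=0.856810; N=√[24·2·1·120]=75.894664
Admissible k: 0..1 (factorial args all ≥0)
  k=0: (−1)^3·75.8947/(12)·0.5156^3·0.8568^3 = -0.545387
  k=1: (−1)^4·75.8947/(24)·0.5156^1·0.8568^5 = +0.752943
d^3_{1,-2}(2.0581) = -0.545387 +0.752943 = +0.207556
Attach z-rotation phases: D = e^{-i(1)(4.7232)}·(+0.207556)·e^{-i(-2)(2.0292)} = +0.163355-0.128042i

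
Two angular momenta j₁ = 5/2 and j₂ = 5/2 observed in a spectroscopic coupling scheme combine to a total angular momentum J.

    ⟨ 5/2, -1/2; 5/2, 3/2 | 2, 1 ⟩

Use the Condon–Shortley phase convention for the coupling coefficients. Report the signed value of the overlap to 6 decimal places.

√[5·3!2!2!/8! · 2!3!4!1!3!1!] = √(36/7)
  +(−1)^2/∏(2,1,1,2,1,0)! = 1/4  (running 1/4)
  +(−1)^3/∏(3,0,0,1,2,1)! = -1/12  (running 1/6)
⟨..|..⟩ = √(36/7)·(1/6) = +0.377964

+√(1/7) = +0.377964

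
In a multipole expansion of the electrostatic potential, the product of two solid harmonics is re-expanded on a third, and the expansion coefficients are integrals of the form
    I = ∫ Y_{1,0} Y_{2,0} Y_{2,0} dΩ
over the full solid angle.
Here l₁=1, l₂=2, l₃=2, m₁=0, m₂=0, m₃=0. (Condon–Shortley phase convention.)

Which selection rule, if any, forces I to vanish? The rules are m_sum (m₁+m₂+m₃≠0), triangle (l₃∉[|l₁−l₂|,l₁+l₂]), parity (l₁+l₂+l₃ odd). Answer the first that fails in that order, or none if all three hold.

azimuthal sum: 0 + 0 + 0 = 0  ✓
1 ≤ 2 ≤ 3 (triangle on l)  ✓
L = 1 + 2 + 2 = 5 (odd)  ✗

parity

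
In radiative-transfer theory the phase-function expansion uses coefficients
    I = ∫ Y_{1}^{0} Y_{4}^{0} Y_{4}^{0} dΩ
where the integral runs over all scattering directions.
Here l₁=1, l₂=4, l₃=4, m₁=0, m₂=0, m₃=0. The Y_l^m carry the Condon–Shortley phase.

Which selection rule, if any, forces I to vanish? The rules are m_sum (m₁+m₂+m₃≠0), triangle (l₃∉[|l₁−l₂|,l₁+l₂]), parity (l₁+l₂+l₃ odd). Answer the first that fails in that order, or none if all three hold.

azimuthal sum: 0 + 0 + 0 = 0  ✓
3 ≤ 4 ≤ 5 (triangle on l)  ✓
L = 1 + 4 + 4 = 9 (odd)  ✗

parity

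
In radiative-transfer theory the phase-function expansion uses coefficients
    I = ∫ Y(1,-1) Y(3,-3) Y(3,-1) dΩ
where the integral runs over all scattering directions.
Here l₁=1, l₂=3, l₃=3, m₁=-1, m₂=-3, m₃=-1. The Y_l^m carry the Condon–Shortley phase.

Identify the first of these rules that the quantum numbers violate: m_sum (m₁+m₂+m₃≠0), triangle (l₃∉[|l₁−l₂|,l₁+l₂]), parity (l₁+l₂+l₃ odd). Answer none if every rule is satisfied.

azimuthal sum: -1 − 3 − 1 = -5  ✗
2 ≤ 3 ≤ 4 (triangle on l)
L = 1 + 3 + 3 = 7 (odd)

m_sum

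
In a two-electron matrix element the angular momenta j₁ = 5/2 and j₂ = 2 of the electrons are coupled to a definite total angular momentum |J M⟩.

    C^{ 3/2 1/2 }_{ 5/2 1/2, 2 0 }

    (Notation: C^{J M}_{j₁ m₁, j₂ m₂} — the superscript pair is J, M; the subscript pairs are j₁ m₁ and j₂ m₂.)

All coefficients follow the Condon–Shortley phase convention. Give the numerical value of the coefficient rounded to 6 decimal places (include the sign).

−√(2/35) = -0.239046

√[4·3!2!1!/7! · 3!2!2!2!2!1!] = √(32/35)
  +(−1)^1/∏(1,2,1,1,1,0)! = -1/2  (running -1/2)
  +(−1)^2/∏(2,1,0,0,2,1)! = 1/4  (running -1/4)
⟨..|..⟩ = √(32/35)·(-1/4) = -0.239046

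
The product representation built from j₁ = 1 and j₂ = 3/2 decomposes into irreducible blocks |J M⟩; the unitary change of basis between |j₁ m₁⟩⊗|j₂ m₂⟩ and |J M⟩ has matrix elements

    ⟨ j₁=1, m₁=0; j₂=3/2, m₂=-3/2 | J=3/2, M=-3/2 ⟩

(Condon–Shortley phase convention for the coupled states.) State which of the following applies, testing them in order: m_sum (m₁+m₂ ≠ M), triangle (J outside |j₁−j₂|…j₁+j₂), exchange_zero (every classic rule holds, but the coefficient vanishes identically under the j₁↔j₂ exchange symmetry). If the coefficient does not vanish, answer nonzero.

nonzero

m-sum: m₁+m₂ = 0+(-3/2) = -3/2, M = -3/2  ✓
triangle: |j₁−j₂| = 1/2 ≤ J = 3/2 ≤ j₁+j₂ = 5/2  ✓
exchange: j₁≠j₂ or m₁≠m₂ — the exchange symmetry imposes no constraint here
value check: CG = +√(3/5) = +0.774597 ≠ 0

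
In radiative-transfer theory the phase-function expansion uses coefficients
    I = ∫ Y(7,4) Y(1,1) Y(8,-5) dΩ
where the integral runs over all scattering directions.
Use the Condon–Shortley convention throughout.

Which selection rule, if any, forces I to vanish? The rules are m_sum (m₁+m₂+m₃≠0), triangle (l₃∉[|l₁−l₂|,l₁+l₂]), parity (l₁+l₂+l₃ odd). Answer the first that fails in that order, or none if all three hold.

none

m₁+m₂+m₃ = 4 + 1 − 5 = 0  ✓
triangle: |7−1|=6 ≤ l₃=8 ≤ 7+1=8  ✓
parity: l₁+l₂+l₃ = 16 is even  ✓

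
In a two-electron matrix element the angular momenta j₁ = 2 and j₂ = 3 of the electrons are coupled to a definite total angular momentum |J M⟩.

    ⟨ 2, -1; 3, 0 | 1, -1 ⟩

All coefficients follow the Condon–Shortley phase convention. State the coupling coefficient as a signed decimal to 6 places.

−√(3/35) = -0.292770

j₁+j₂−J=4  J+j₁−j₂=0  J−j₁+j₂=2  j₁+j₂+J+1=7
(j₁±m₁, j₂±m₂, J±M) = (1,3,3,3,0,2)
P² = 432/35
sum k=3..3:
  [3] −1/12 = -1/12
S = -1/12
C² = P²·S² = 3/35 ; C = -0.292770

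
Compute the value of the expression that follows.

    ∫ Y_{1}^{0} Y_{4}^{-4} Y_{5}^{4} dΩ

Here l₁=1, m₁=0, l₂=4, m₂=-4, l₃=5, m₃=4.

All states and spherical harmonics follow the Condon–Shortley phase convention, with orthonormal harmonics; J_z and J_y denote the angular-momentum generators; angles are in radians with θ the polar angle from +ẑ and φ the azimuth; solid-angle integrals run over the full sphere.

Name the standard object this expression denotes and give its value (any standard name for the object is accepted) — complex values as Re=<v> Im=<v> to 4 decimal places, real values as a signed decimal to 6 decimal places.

Gaunt coefficient, +0.147319

This is a Gaunt coefficient — the integral of a triple product of spherical harmonics over the sphere.
m-sum 0 ✓  L=10 even ✓  3≤5≤5 ✓
Π(2lᵢ+1) = 3×9×11 = 297
triangle coeff Δ(1,4,5) = 1/495
Σ_t [0,0]: t=0:+1/576 = 1/576
(3j)²=5/99 [(1 4 5; 0 0 0)], sign=-1
Σ_t [0,0]: t=0:+1/40320 = 1/40320
(3j)²=1/55 [(1 4 5; 0 -4 4)], sign=-1
⇒ 4πI² = 3/11
I = (+1)√(3/11/(4π)) = 0.14731920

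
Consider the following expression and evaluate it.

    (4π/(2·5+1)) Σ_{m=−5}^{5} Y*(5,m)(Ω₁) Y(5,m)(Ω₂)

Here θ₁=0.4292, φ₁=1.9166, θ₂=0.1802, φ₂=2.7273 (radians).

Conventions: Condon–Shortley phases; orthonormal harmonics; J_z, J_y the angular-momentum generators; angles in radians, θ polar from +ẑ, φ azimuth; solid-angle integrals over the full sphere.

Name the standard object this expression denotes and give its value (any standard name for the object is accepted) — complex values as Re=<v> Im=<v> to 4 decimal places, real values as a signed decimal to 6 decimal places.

Legendre polynomial (addition theorem), +0.332033

This sum is the spherical-harmonic addition theorem: it equals the Legendre polynomial P_l(cos γ) of the angle γ between the two directions.
Expand P_5 via completeness: Σ_{m} conj(Y_{5,m}) at Ω₁ times Y_{5,m} at Ω₂ —
  [-5]  conj(Y_{5,-5})(Ω₁) = -0.005720-0.000913i ; Y_{5,-5}(Ω₂) = +0.000041-0.000075i ; Δ = -0.000000+0.000000i
  [-4]  conj(Y_{5,-4})(Ω₁) = +0.007464+0.039322i ; Y_{5,-4}(Ω₂) = -0.000129+0.001484i ; Δ = -0.000059+0.000006i
  [-3]  conj(Y_{5,-3})(Ω₁) = +0.138282-0.081652i ; Y_{5,-3}(Ω₂) = -0.004946-0.014539i ; Δ = -0.001871-0.001607i
  [-2]  conj(Y_{5,-2})(Ω₁) = -0.304313-0.251984i ; Y_{5,-2}(Ω₂) = +0.068913+0.075138i ; Δ = -0.002038-0.040231i
  [-1]  conj(Y_{5,-1})(Ω₁) = -0.170807+0.474096i ; Y_{5,-1}(Ω₂) = -0.374251-0.164575i ; Δ = +0.141949-0.149320i
  [+0]  conj(Y_{5,0})(Ω₁) = +0.020368-0.000000i ; Y_{5,0}(Ω₂) = +0.720964+0.000000i ; Δ = +0.014684+0.000000i
  [+1]  conj(Y_{5,1})(Ω₁) = +0.170807+0.474096i ; Y_{5,1}(Ω₂) = +0.374251-0.164575i ; Δ = +0.141949+0.149320i
  [+2]  conj(Y_{5,2})(Ω₁) = -0.304313+0.251984i ; Y_{5,2}(Ω₂) = +0.068913-0.075138i ; Δ = -0.002038+0.040231i
  [+3]  conj(Y_{5,3})(Ω₁) = -0.138282-0.081652i ; Y_{5,3}(Ω₂) = +0.004946-0.014539i ; Δ = -0.001871+0.001607i
  [+4]  conj(Y_{5,4})(Ω₁) = +0.007464-0.039322i ; Y_{5,4}(Ω₂) = -0.000129-0.001484i ; Δ = -0.000059-0.000006i
  [+5]  conj(Y_{5,5})(Ω₁) = +0.005720-0.000913i ; Y_{5,5}(Ω₂) = -0.000041-0.000075i ; Δ = -0.000000-0.000000i
Σ over m = +0.290646+0.000000i; ×(4π/11) → +0.332033+0.000000i. Real part: 0.332033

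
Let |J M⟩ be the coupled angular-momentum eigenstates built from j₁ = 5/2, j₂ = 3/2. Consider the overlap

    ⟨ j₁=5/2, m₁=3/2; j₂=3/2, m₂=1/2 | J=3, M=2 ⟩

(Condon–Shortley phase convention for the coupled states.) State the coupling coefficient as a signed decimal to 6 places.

+√(1/12) = +0.288675

j₁+j₂−J=1  J+j₁−j₂=4  J−j₁+j₂=2  j₁+j₂+J+1=8
(j₁±m₁, j₂±m₂, J±M) = (4,1,2,1,5,1)
P² = 48
sum k=0..1:
  [0] +1/12 = 1/12
  [1] −1/24 = -1/24
S = 1/24
C² = P²·S² = 1/12 ; C = +0.288675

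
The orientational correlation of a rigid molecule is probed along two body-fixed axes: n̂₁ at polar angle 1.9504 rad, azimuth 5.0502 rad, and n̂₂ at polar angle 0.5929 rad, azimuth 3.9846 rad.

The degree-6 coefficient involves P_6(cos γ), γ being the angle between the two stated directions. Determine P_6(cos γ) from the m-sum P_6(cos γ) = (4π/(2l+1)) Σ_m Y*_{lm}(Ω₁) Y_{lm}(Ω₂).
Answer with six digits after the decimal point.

Term-by-term m-sum for l=6 (normalisation 4π/13 = 0.966644):
  term(m=-6) = +0.004533+0.000503i   from Y*(Ω₁)=+0.136602-0.278460i, Y(Ω₂)=+0.004982+0.013834i
  term(m=-5) = -0.018712+0.026455i   from Y*(Ω₁)=-0.425654-0.050573i, Y(Ω₂)=+0.036067-0.066437i
  term(m=-4) = -0.013461-0.027867i   from Y*(Ω₁)=+0.029517+0.132273i, Y(Ω₂)=-0.222314+0.052156i
  term(m=-3) = -0.123776-0.006840i   from Y*(Ω₁)=-0.244497+0.152391i, Y(Ω₂)=+0.352046+0.247401i
  term(m=-2) = +0.054569-0.086960i   from Y*(Ω₁)=+0.186228+0.149252i, Y(Ω₂)=-0.049454-0.427320i
  term(m=-1) = +0.000454+0.000821i   from Y*(Ω₁)=-0.070626+0.201054i, Y(Ω₂)=+0.002930-0.003288i
  term(m=+0) = -0.109312+0.000000i   from Y*(Ω₁)=+0.259141-0.000000i, Y(Ω₂)=-0.421823+0.000000i
  term(m=+1) = +0.000454-0.000821i   from Y*(Ω₁)=+0.070626+0.201054i, Y(Ω₂)=-0.002930-0.003288i
  term(m=+2) = +0.054569+0.086960i   from Y*(Ω₁)=+0.186228-0.149252i, Y(Ω₂)=-0.049454+0.427320i
  term(m=+3) = -0.123776+0.006840i   from Y*(Ω₁)=+0.244497+0.152391i, Y(Ω₂)=-0.352046+0.247401i
  term(m=+4) = -0.013461+0.027867i   from Y*(Ω₁)=+0.029517-0.132273i, Y(Ω₂)=-0.222314-0.052156i
  term(m=+5) = -0.018712-0.026455i   from Y*(Ω₁)=+0.425654-0.050573i, Y(Ω₂)=-0.036067-0.066437i
  term(m=+6) = +0.004533-0.000503i   from Y*(Ω₁)=+0.136602+0.278460i, Y(Ω₂)=+0.004982-0.013834i
Σ over m = -0.302098-0.000000i; ×(4π/13) → -0.292021-0.000000i. Real part: -0.292021

-0.292021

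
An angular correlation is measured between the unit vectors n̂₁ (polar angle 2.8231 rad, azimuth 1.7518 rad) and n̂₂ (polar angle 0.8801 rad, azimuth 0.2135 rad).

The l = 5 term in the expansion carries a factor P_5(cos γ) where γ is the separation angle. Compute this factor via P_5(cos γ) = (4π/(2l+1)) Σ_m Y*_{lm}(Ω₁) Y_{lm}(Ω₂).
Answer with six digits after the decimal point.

Expand P_5 via completeness: Σ_{m} conj(Y_{5,m}) at Ω₁ times Y_{5,m} at Ω₂ —
  term(m=-5) = (0.000029, 0.000174)   from Y*(Ω₁)=(-0.001099, 0.000863), Y(Ω₂)=(0.060910, -0.110627)
  term(m=-4) = (-0.004386, 0.000573)   from Y*(Ω₁)=(-0.010040, -0.008877), Y(Ω₂)=(0.216846, -0.248843)
  term(m=-3) = (-0.003093, -0.031623)   from Y*(Ω₁)=(0.039065, -0.064727), Y(Ω₂)=(0.336976, -0.251155)
  term(m=-2) = (0.037498, -0.002441)   from Y*(Ω₁)=(0.251769, 0.095344), Y(Ω₂)=(0.127048, -0.057806)
  term(m=-1) = (-0.005368, -0.165118)   from Y*(Ω₁)=(-0.098511, 0.538291), Y(Ω₂)=(-0.295038, 0.063965)
  term(m=+0) = (0.078170, 0.000000)   from Y*(Ω₁)=(-0.345946, -0.000000), Y(Ω₂)=(-0.225959, 0.000000)
  term(m=+1) = (-0.005368, 0.165118)   from Y*(Ω₁)=(0.098511, 0.538291), Y(Ω₂)=(0.295038, 0.063965)
  term(m=+2) = (0.037498, 0.002441)   from Y*(Ω₁)=(0.251769, -0.095344), Y(Ω₂)=(0.127048, 0.057806)
  term(m=+3) = (-0.003093, 0.031623)   from Y*(Ω₁)=(-0.039065, -0.064727), Y(Ω₂)=(-0.336976, -0.251155)
  term(m=+4) = (-0.004386, -0.000573)   from Y*(Ω₁)=(-0.010040, 0.008877), Y(Ω₂)=(0.216846, 0.248843)
  term(m=+5) = (0.000029, -0.000174)   from Y*(Ω₁)=(0.001099, 0.000863), Y(Ω₂)=(-0.060910, -0.110627)
Total Σ_m = (0.127530, 0.000000). Multiply by 1.142397: (0.145690, 0.000000). P_5(cos γ) = 0.145690

0.145690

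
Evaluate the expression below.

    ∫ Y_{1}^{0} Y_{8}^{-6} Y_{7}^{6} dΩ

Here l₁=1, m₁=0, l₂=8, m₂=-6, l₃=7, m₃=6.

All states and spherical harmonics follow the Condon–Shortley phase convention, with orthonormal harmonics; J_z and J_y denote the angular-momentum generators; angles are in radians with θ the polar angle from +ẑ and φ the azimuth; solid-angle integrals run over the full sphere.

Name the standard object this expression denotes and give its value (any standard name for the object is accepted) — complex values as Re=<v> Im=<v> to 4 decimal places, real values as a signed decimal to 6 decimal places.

Gaunt coefficient, +0.161907

This is a Gaunt coefficient — the integral of a triple product of spherical harmonics over the sphere.
Checks pass: Σm=0; 16 even; l₃=7∈[7,9].
(2·1+1)(2·8+1)(2·7+1) = 765
Δ: 2! 0! 14! / 17! → 1/2040
sum: t=1:−1/25401600 = -1/25401600
3j²(1 8 7; 0 0 0) = Δ·Π!·Σ² = 8/255  (sign +1)
sum: t=1:−1/6227020800 = -1/6227020800
3j²(1 8 7; 0 -6 6) = Δ·Π!·Σ² = 7/510  (sign +1)
combine: 4πI² = 765·8/255·7/510 = 28/85
take √, sign +1: I = 0.16190663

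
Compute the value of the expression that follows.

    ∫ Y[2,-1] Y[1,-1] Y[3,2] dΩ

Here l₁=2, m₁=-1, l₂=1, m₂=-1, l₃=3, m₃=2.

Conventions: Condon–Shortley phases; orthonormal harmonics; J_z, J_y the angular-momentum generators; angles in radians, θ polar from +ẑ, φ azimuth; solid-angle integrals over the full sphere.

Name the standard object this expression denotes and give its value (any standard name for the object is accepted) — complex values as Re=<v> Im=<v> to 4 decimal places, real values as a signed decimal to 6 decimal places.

This is a Gaunt coefficient — the integral of a triple product of spherical harmonics over the sphere.
m-sum 0 ✓  L=6 even ✓  1≤3≤3 ✓
Π(2lᵢ+1) = 5×3×7 = 105
triangle coeff Δ(2,1,3) = 1/105
Σ_t [0,0]: t=0:+1/4 = 1/4
(3j)²=3/35 [(2 1 3; 0 0 0)], sign=-1
Σ_t [0,0]: t=0:+1/12 = 1/12
(3j)²=2/21 [(2 1 3; -1 -1 2)], sign=-1
⇒ 4πI² = 6/7
I = (+1)√(6/7/(4π)) = 0.26116903

Gaunt coefficient, +0.261169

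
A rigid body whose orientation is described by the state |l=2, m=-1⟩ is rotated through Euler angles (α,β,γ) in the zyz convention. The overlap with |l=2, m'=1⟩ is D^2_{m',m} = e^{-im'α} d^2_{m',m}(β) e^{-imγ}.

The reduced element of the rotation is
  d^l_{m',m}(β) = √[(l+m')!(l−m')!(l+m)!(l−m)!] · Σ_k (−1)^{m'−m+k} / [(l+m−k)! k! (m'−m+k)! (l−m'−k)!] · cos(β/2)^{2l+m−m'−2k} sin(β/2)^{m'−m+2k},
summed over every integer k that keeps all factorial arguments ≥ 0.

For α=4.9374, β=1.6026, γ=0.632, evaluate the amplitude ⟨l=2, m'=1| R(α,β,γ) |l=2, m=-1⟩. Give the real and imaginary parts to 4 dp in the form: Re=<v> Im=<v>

Split into d^2_{1,-1}(β=1.6026) × two z-phases.
Half-angle: c=0.695774, s=0.718261. N=√(6·1·1·6)=6.000000
Admissible k: 0..1 (factorial args all ≥0)
  k=0: (−1)^2·6.0000/(2)·0.6958^2·0.7183^2 = +0.749242
  k=1: (−1)^3·6.0000/(6)·0.6958^0·0.7183^4 = -0.266152
d^2_{1,-1}(1.6026) = +0.749242 -0.266152 = +0.483090
Attach z-rotation phases: D = e^{-i(1)(4.9374)}·(+0.483090)·e^{-i(-1)(0.6320)} = -0.191229+0.443629i

Re=-0.1912 Im=0.4436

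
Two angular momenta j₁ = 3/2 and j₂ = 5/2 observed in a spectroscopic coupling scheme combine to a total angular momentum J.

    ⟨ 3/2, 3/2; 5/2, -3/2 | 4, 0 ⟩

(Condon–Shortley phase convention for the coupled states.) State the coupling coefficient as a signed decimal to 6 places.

triangle: 0!*3!*5!/9! = 720/362880
(j±m)!: 3!*0!*1!*4!*4!*4! = 82944
prefactor² = (2J+1)*Δ*N² = 10368/7
  k=0: +1/(0!*0!*0!*1!*3!*4!) = 1/144
Σ = 1/144  ⇒  CG² = 10368/7*(1/144)² = 1/14
CG = +√(1/14) = +0.267261

+√(1/14) = +0.267261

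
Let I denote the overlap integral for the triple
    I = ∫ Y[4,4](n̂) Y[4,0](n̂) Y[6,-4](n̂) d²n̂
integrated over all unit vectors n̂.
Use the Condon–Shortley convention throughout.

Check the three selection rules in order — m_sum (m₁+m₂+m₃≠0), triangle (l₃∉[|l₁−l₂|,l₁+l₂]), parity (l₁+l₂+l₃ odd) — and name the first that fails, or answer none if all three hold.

Σmᵢ = 0  ✓
l₃∈[|l₁−l₂|,l₁+l₂]=[0,8], have l₃=6  ✓
Σlᵢ = 14 ⇒ even  ✓

none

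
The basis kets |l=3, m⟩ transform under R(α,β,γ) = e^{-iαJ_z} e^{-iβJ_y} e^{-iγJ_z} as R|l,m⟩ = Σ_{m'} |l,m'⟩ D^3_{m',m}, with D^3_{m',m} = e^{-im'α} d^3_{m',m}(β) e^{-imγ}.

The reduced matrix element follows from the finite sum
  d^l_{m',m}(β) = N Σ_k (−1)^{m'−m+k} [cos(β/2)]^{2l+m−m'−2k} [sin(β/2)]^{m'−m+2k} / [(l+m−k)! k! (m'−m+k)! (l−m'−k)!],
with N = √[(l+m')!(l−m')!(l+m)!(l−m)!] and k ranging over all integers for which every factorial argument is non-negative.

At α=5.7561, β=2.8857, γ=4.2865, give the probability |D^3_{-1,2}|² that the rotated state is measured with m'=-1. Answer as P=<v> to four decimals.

P=0.1402

Split into d^3_{-1,2}(β=2.8857) × two z-phases.
c=cos(2.885700/2)=0.127598, s=sin(2.885700/2)=0.991826; N=√[2·24·120·1]=75.894664
The bounds max(0,m−m')=3 and min(l+m,l−m')=4 give 2 terms
  k=3: (−1)^0·75.8947/(12)·0.1276^3·0.9918^3 = +0.012819
  k=4: (−1)^1·75.8947/(24)·0.1276^1·0.9918^5 = -0.387275
d^3_{-1,2}(2.8857) = +0.012819 -0.387275 = -0.374456
|D^3_{-1,2}|² = |d^3_{-1,2}(β)|² = (-0.374456)² = 0.140217 (the z-rotation phases have unit modulus)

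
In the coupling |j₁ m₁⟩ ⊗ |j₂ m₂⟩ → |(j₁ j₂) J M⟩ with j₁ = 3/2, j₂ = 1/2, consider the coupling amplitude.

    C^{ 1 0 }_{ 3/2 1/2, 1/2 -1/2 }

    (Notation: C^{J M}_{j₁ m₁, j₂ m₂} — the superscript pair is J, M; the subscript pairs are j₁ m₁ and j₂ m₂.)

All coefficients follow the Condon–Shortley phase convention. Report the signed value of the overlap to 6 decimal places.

+0.707107  (= +√(1/2))

j₁+j₂−J=1  J+j₁−j₂=2  J−j₁+j₂=0  j₁+j₂+J+1=4
(j₁±m₁, j₂±m₂, J±M) = (2,1,0,1,1,1)
P² = 1/2
sum k=0..0:
  [0] +1/1 = 1
S = 1
C² = P²·S² = 1/2 ; C = +0.707107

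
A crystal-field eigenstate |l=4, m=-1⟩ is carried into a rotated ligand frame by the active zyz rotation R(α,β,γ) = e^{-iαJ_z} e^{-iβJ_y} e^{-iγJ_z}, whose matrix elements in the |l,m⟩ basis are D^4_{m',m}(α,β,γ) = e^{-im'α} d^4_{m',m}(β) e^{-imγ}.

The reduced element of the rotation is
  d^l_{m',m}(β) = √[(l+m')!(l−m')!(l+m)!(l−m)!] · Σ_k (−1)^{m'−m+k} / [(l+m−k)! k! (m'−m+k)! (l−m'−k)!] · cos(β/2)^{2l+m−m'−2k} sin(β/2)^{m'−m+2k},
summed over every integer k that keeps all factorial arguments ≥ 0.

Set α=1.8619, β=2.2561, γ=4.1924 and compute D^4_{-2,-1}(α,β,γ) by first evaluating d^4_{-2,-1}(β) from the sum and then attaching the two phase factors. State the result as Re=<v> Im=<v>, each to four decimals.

Re=-0.0282 Im=0.4532

D^4_{-2,-1}(1.8619,2.2561,4.1924) = e^{-i·-2·1.8619}·d^4_{-2,-1}(2.2561)·e^{-i·-1·4.1924}. Compute d first:
c=cos(2.256100/2)=0.428423, s=sin(2.256100/2)=0.903578; N=√[2·720·6·120]=1018.233765
k∈{1,2,3} keeps every argument non-negative
  k=1: (−1)^0·1018.2338/(240)·0.4284^7·0.9036^1 = +0.010156
  k=2: (−1)^1·1018.2338/(48)·0.4284^5·0.9036^3 = -0.225874
  k=3: (−1)^2·1018.2338/(72)·0.4284^3·0.9036^5 = +0.669825
d^4_{-2,-1}(2.2561) = +0.010156 -0.225874 +0.669825 = +0.454107
Phases: e^{-i·(-2)·1.8619}=-0.835251-0.549869i, e^{-i·(-1)·4.1924}=-0.496871-0.867825i ⇒ D=-0.028236+0.453229i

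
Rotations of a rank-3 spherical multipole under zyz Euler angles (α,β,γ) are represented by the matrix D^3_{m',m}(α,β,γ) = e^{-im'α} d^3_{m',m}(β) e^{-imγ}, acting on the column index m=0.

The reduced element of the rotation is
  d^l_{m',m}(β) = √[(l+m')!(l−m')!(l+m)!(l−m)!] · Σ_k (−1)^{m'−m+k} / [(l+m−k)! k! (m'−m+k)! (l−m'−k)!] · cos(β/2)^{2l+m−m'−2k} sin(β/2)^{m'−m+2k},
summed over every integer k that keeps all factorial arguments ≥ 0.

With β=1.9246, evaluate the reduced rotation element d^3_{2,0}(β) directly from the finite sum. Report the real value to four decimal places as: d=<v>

d^3_{2,0}(β=1.9246) via the finite sum:
With c≡cos(β/2)=0.571634 and s≡sin(β/2)=0.820508, N=[120·1·6·6]^{1/2}=65.726707
k∈{0,1} keeps every argument non-negative
  k=0: (−1)^2·65.7267/(12)·0.5716^4·0.8205^2 = +0.393731
  k=1: (−1)^3·65.7267/(12)·0.5716^2·0.8205^4 = -0.811203
d^3_{2,0}(1.9246) = +0.393731 -0.811203 = -0.417472

d=-0.4175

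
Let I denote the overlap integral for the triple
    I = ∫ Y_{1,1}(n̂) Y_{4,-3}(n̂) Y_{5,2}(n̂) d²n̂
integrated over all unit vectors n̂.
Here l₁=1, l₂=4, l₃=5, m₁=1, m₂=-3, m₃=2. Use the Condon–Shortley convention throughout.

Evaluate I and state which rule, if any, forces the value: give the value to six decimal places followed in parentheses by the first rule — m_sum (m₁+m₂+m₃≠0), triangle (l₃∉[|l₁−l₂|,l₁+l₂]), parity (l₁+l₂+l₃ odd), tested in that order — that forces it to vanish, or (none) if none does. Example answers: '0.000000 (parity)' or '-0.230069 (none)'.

0.085055 (none)

Rules hold: Σm=0, L=10 even, 3≤5≤5.
N = 3·9·11 = 297
Δ = 0!·2!·8!/11! = 1/495
Racah Σ t=0..0: t=0:+1/576 = 1/576
⇒ 3j(1 4 5; 0 0 0)² = 5/99, sgn -1
Racah Σ t=0..0: t=0:+1/10080 = 1/10080
⇒ 3j(1 4 5; 1 -3 2)² = 1/165, sgn -1
4πI² = N·(3j₀)²·(3jₘ)² = 1/11
I = +1·√(0.0909091/4π) = 0.08505478
No selection rule forces the value: the integral is nonzero (none).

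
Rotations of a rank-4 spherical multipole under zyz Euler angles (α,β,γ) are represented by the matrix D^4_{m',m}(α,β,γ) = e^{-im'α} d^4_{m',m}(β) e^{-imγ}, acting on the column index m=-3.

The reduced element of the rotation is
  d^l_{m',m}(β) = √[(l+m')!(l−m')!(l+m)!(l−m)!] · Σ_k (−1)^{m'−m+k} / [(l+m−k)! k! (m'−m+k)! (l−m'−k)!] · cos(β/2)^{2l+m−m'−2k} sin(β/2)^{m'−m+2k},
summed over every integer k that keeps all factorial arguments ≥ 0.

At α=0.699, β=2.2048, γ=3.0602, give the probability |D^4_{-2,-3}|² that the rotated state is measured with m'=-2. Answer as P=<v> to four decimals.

P=0.0187

D^4_{-2,-3}(0.6990,2.2048,3.0602) = e^{-i·-2·0.6990}·d^4_{-2,-3}(2.2048)·e^{-i·-3·3.0602}. Compute d first:
c=cos(2.204800/2)=0.451456, s=sin(2.204800/2)=0.892293; N=√[2·720·1·5040]=2693.993318
k∈{0,1} keeps every argument non-negative
  k=0: (−1)^1·2693.9933/(720)·0.4515^7·0.8923^1 = -0.012761
  k=1: (−1)^2·2693.9933/(240)·0.4515^5·0.8923^3 = +0.149550
d^4_{-2,-3}(2.2048) = -0.012761 +0.149550 = +0.136789
|D^4_{-2,-3}|² = |d^4_{-2,-3}(β)|² = (+0.136789)² = 0.018711 (the z-rotation phases have unit modulus)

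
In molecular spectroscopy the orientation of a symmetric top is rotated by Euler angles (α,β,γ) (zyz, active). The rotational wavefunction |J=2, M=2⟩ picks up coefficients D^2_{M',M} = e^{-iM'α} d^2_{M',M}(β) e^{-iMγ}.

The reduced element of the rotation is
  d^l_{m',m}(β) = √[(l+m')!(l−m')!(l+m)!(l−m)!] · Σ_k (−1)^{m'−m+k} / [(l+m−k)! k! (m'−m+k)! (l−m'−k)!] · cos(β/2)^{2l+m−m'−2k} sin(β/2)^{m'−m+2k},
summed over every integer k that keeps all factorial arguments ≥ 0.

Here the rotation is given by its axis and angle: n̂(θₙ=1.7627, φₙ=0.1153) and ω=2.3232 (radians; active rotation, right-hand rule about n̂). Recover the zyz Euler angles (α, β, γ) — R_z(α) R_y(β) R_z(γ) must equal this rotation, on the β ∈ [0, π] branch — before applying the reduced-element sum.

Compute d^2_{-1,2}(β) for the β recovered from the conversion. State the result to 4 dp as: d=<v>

Axis–angle → zyz. n̂ = (sinθₙcosφₙ, sinθₙsinφₙ, cosθₙ) = (+0.975125, +0.112933, -0.190728), ω = 2.3232.
R = I cosω + sinω [n̂]ₓ + (1−cosω) n̂n̂ᵀ gives
  R = [+0.917293, +0.324622, -0.230638; +0.046141, -0.661926, -0.748148; -0.395530, +0.675629, -0.622158]
β = atan2(√(R₁₃²+R₂₃²), R₃₃) = 2.242293; α = atan2(R₂₃, R₁₃) mod 2π = 4.413355; γ = atan2(R₃₂, −R₃₁) mod 2π = 1.041162
d^2_{-1,2}(β=2.2423) via the finite sum:
With c≡cos(β/2)=0.434650 and s≡sin(β/2)=0.900599, N=[1·6·24·1]^{1/2}=12.000000
k∈{3} keeps every argument non-negative
  k=3: (−1)^0·12.0000/(6)·0.4347^1·0.9006^3 = +0.634987
d^2_{-1,2}(2.2423) = +0.634987

d=0.6350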